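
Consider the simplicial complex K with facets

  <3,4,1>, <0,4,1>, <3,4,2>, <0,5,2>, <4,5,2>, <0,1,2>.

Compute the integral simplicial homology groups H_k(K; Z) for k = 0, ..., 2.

H_0 = Z,  H_1 = Z,  H_2 = 0.

We work with the vertex ordering 0 < 1 < 2 < 3 < 4 < 5. The simplices of K, each written with vertices in increasing order, are:

  0-simplices (6): [0], [1], [2], [3], [4], [5]
  1-simplices (12): [0,1], [0,2], [0,4], [0,5], [1,2], [1,3], [1,4], [2,3], [2,4], [2,5], [3,4], [4,5]
  2-simplices (6): [0,1,2], [0,1,4], [0,2,5], [1,3,4], [2,3,4], [2,4,5]

so the chain groups are C_0 ≅ Z^6, C_1 ≅ Z^12, C_2 ≅ Z^6.

The boundary map ∂_1: C_1 → C_0 sends each edge [p,q] (with p < q) to q − p.
This gives a 6×12 integer matrix of rank 5; reducing to Smith normal form yields diagonal entries (1,1,1,1,1).

The boundary map ∂_2: C_2 → C_1 sends each 2-simplex [p,q,r] to [q,r] − [p,r] + [p,q]. For instance
  ∂[2,3,4] = [3,4] − [2,4] + [2,3],
  ∂[0,2,5] = [2,5] − [0,5] + [0,2].
As a 12×6 matrix over Z this has rank 6, with invariant factors (1,1,1,1,1,1).

Computing H_k = (kernel of ∂_k) / (image of ∂_{k+1}):

  H_0: rank C_0 − rank ∂_1 = 6 − 5 = 1, and the invariant factors of ∂_1 are all 1, so H_0 ≅ Z.
  H_1: rank ker ∂_1 − rank ∂_2 = (12 − 5) − 6 = 1, and the invariant factors of ∂_2 are all 1, so H_1 ≅ Z.
  H_2: rank ker ∂_2 − rank ∂_3 = (6 − 6) − 0 = 0, and there is no ∂_3, so H_2 ≅ 0.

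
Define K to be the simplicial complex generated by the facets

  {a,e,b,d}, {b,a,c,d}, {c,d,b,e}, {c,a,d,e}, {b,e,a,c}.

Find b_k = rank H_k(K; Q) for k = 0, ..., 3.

b_0 = 1, b_1 = 0, b_2 = 0, b_3 = 1.

Order the vertices as a < b < c < d < e. Listing each simplex with vertices in this order, K has dimension 3 with simplices:

  0-simplices (5): a, b, c, d, e
  1-simplices (10): ab, ac, ad, ae, bc, bd, be, cd, ce, de
  2-simplices (10): abc, abd, abe, acd, ace, ade, bcd, bce, bde, cde
  3-simplices (5): abcd, abce, abde, acde, bcde

so the chain groups are C_0 ≅ Z^5, C_1 ≅ Z^10, C_2 ≅ Z^10, C_3 ≅ Z^5.

Boundary ∂_1: C_1 → C_0 maps an edge to its endpoints' difference, ∂[p,q] = q − p. For instance
  ∂bd = d − b.
The resulting 5×10 matrix has rank 4, and its Smith normal form has invariant factors (1,1,1,1).

The boundary map ∂_2: C_2 → C_1 maps a triangle to the signed sum of its edges. For instance
  ∂bce = ce − be + bc,
  ∂abd = bd − ad + ab.
The 10×10 boundary matrix has rank 6 and Smith normal form diag(1,1,1,1,1,1).

The boundary map ∂_3: C_3 → C_2 sends each 3-simplex σ to the alternating sum Σ_i (−1)^i (σ with its i-th vertex removed). For instance
  ∂abcd = bcd − acd + abd − abc,
  ∂acde = cde − ade + ace − acd.
The 10×5 boundary matrix has rank 4 and Smith normal form diag(1,1,1,1).

Now H_k = ker ∂_k / im ∂_{k+1}, so:

  H_0: rank C_0 − rank ∂_1 = 5 − 4 = 1, and the invariant factors of ∂_1 are all 1, so H_0 ≅ Z.
  H_1: rank ker ∂_1 − rank ∂_2 = (10 − 4) − 6 = 0, and the invariant factors of ∂_2 are all 1, so H_1 ≅ 0.
  H_2: rank ker ∂_2 − rank ∂_3 = (10 − 6) − 4 = 0, and the invariant factors of ∂_3 are all 1, so H_2 ≅ 0.
  H_3: rank ker ∂_3 − rank ∂_4 = (5 − 4) − 0 = 1, and there is no ∂_4, so H_3 ≅ Z.

As a check, the Euler characteristic is 5 − 10 + 10 − 5 = 0, which agrees with 1 − 0 + 0 − 1 = 0.

Hence the Betti numbers are b_0 = 1, b_1 = 0, b_2 = 0, b_3 = 1.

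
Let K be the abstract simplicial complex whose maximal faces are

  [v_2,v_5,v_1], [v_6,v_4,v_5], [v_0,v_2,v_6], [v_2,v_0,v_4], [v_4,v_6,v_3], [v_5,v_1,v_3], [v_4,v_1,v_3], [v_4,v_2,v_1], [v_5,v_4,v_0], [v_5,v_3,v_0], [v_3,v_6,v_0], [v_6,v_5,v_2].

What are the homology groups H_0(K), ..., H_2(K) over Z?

H_0 ≅ Z,  H_1 ≅ Z/2,  H_2 = 0.

Take the total order v_0 < v_1 < v_2 < v_3 < v_4 < v_5 < v_6 on the vertex set. Then K (dimension 2) consists of the simplices:

  0-simplices (7): [v_0], [v_1], [v_2], [v_3], [v_4], [v_5], [v_6]
  1-simplices (18): (18 of them)
  2-simplices (12): (12 of them)

Hence C_0 ≅ Z^7, C_1 ≅ Z^18, C_2 ≅ Z^12.

∂_1: C_1 → C_0 maps an edge to its endpoints' difference, ∂[p,q] = q − p.
The 7×18 boundary matrix has rank 6 and Smith normal form diag(1,1,1,1,1,1).

∂_2: C_2 → C_1 maps a triangle to the signed sum of its edges. For instance
  ∂[v_0,v_3,v_5] = [v_3,v_5] − [v_0,v_5] + [v_0,v_3],
  ∂[v_1,v_3,v_4] = [v_3,v_4] − [v_1,v_4] + [v_1,v_3].
As a 18×12 matrix over Z this has rank 12, with invariant factors (1,1,1,1,1,1,1,1,1,1,1,2).

Now H_k = ker ∂_k / im ∂_{k+1}, so:

  H_0: rank C_0 − rank ∂_1 = 7 − 6 = 1, and the invariant factors of ∂_1 are all 1, so H_0 = Z.
  H_1: rank ker ∂_1 − rank ∂_2 = (18 − 6) − 12 = 0, and ∂_2 has invariant factor 2 > 1, so H_1 = Z/2.
  H_2: rank ker ∂_2 − rank ∂_3 = (12 − 12) − 0 = 0, and there is no ∂_3, so H_2 = 0.

As a check, the Euler characteristic is 7 − 18 + 12 = 1, which agrees with 1 − 0 + 0 = 1.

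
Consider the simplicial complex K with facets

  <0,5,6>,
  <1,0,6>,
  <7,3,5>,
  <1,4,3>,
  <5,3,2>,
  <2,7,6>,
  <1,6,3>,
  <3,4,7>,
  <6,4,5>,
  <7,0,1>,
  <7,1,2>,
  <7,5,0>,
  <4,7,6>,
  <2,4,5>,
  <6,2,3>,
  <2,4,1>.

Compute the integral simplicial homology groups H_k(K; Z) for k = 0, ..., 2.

Fix the vertex order 0 < 1 < 2 < 3 < 4 < 5 < 6 < 7 and write every simplex with vertices in increasing order. Then dim K = 2 and the simplices of K are:

  0-simplices (8): [0], [1], [2], [3], [4], [5], [6], [7]
  1-simplices (24): (24 of them)
  2-simplices (16): [0,1,6], [0,1,7], [0,5,6], [0,5,7], [1,2,4], [1,2,7], [1,3,4], [1,3,6], [2,3,5], [2,3,6], [2,4,5], [2,6,7], [3,4,7], [3,5,7], [4,5,6], [4,6,7]

so the chain groups are C_0 ≅ Z^8, C_1 ≅ Z^24, C_2 ≅ Z^16.

Boundary ∂_1: C_1 → C_0 maps an edge to its endpoints' difference, ∂[p,q] = q − p. For instance
  ∂[0,5] = [5] − [0].
This gives a 8×24 integer matrix of rank 7; reducing to Smith normal form yields diagonal entries (1,1,1,1,1,1,1).

Boundary ∂_2: C_2 → C_1 maps a triangle to the signed sum of its edges. For instance
  ∂[1,2,7] = [2,7] − [1,7] + [1,2],
  ∂[3,5,7] = [5,7] − [3,7] + [3,5].
As a 24×16 matrix over Z this has rank 15, with invariant factors (1,1,1,1,1,1,1,1,1,1,1,1,1,1,1).

Now H_k = ker ∂_k / im ∂_{k+1}, so:

  H_0: rank C_0 − rank ∂_1 = 8 − 7 = 1, and the invariant factors of ∂_1 are all 1, so H_0 ≅ Z.
  H_1: rank ker ∂_1 − rank ∂_2 = (24 − 7) − 15 = 2, and the invariant factors of ∂_2 are all 1, so H_1 ≅ Z^2.
  H_2: rank ker ∂_2 − rank ∂_3 = (16 − 15) − 0 = 1, and there is no ∂_3, so H_2 ≅ Z.

H_0 ≅ Z,  H_1 ≅ Z^2,  H_2 ≅ Z.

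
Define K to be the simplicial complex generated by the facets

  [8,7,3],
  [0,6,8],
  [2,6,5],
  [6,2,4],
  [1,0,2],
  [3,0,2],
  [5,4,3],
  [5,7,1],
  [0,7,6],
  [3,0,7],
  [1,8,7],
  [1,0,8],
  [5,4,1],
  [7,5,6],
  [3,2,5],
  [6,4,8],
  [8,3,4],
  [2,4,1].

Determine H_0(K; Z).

H_0 = Z.

Take the total order 0 < 1 < 2 < 3 < 4 < 5 < 6 < 7 < 8 on the vertex set. Then K (dimension 2) consists of the simplices:

  0-simplices (9): [0], [1], [2], [3], [4], [5], [6], [7], [8]
  1-simplices (27): (27 of them)
  2-simplices (18): [0,1,2], [0,1,8], [0,2,3], [0,3,7], [0,6,7], [0,6,8], [1,2,4], [1,4,5], [1,5,7], [1,7,8], [2,3,5], [2,4,6], [2,5,6], [3,4,5], [3,4,8], [3,7,8], [4,6,8], [5,6,7]

Hence C_0 ≅ Z^9, C_1 ≅ Z^27, C_2 ≅ Z^18.

∂_1: C_1 → C_0 is given by ∂[p,q] = [q] − [p]. For instance
  ∂[0,7] = [7] − [0].
As a 9×27 matrix over Z this has rank 8, with invariant factors (1,1,1,1,1,1,1,1).

∂_2: C_2 → C_1 acts by ∂[p,q,r] = [q,r] − [p,r] + [p,q]. For instance
  ∂[1,7,8] = [7,8] − [1,8] + [1,7],
  ∂[3,7,8] = [7,8] − [3,8] + [3,7].
The resulting 27×18 matrix has rank 18, and its Smith normal form has invariant factors (1,1,1,1,1,1,1,1,1,1,1,1,1,1,1,1,1,2).

Computing H_k = (kernel of ∂_k) / (image of ∂_{k+1}):

  H_0: rank C_0 − rank ∂_1 = 9 − 8 = 1, and the invariant factors of ∂_1 are all 1, so H_0 = Z.

(K is a triangulation of the Klein bottle.)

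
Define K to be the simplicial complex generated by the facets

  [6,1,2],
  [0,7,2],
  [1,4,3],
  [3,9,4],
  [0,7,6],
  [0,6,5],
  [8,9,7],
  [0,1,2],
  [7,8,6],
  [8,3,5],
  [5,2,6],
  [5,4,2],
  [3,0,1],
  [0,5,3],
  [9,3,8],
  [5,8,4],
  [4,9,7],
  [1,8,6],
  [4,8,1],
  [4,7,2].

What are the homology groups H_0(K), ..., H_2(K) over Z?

H_0 ≅ Z,  H_1 ≅ Z × Z/2,  H_2 = 0.

Order the vertices as 0 < 1 < 2 < 3 < 4 < 5 < 6 < 7 < 8 < 9. Listing each simplex with vertices in this order, K has dimension 2 with simplices:

  0-simplices (10): [0], [1], [2], [3], [4], [5], [6], [7], [8], [9]
  1-simplices (30): (30 of them)
  2-simplices (20): (20 of them)

Hence C_0 ≅ Z^10, C_1 ≅ Z^30, C_2 ≅ Z^20.

Boundary ∂_1: C_1 → C_0 is given by ∂[p,q] = [q] − [p].
This gives a 10×30 integer matrix of rank 9; reducing to Smith normal form yields diagonal entries (1,1,1,1,1,1,1,1,1).

The boundary map ∂_2: C_2 → C_1 acts by ∂[p,q,r] = [q,r] − [p,r] + [p,q]. For instance
  ∂[3,5,8] = [5,8] − [3,8] + [3,5],
  ∂[0,6,7] = [6,7] − [0,7] + [0,6].
As a 30×20 matrix over Z this has rank 20, with invariant factors (1,1,1,1,1,1,1,1,1,1,1,1,1,1,1,1,1,1,1,2).

Computing H_k = (kernel of ∂_k) / (image of ∂_{k+1}):

  H_0: rank C_0 − rank ∂_1 = 10 − 9 = 1, and the invariant factors of ∂_1 are all 1, so H_0 = Z.
  H_1: rank ker ∂_1 − rank ∂_2 = (30 − 9) − 20 = 1, and ∂_2 has invariant factor 2 > 1, so H_1 = Z × Z/2.
  H_2: rank ker ∂_2 − rank ∂_3 = (20 − 20) − 0 = 0, and there is no ∂_3, so H_2 = 0.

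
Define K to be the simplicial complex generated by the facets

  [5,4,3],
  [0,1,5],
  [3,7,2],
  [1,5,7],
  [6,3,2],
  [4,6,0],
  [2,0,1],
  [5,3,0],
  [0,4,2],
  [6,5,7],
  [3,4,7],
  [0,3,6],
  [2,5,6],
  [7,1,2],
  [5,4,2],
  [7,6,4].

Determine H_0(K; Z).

H_0 ≅ Z.

K has 8 vertices, 24 edges, 16 triangles.
rank ∂_0 = 0, rank ∂_1 = 7 ⇒ b_0 = 8 − 0 − 7 = 1; all invariant factors of ∂_1 are 1 so no torsion. So H_0 = Z.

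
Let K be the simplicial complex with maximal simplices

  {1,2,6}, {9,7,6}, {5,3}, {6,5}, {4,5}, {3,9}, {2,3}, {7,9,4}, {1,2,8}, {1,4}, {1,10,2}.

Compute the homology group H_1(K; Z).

H_1 = Z^4.

K has 10 vertices, 18 edges, 5 triangles.
rank ∂_1 = 9, rank ∂_2 = 5 ⇒ b_1 = 18 − 9 − 5 = 4; all invariant factors of ∂_2 are 1 so no torsion. So H_1 ≅ Z^4.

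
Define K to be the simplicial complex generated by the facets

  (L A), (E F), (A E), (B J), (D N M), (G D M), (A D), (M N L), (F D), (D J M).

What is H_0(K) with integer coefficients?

H_0 ≅ Z.

Fix the vertex order A < B < D < E < F < G < J < L < M < N and write every simplex with vertices in increasing order. Then dim K = 2 and the simplices of K are:

  0-simplices (10): A, B, D, E, F, G, J, L, M, N
  1-simplices (15): AD, AE, AL, BJ, DF, DG, DJ, DM, DN, EF, GM, JM, LM, LN, MN
  2-simplices (4): DGM, DJM, DMN, LMN

Hence C_0 ≅ Z^10, C_1 ≅ Z^15, C_2 ≅ Z^4.

∂_1: C_1 → C_0 sends each edge [p,q] (with p < q) to q − p.
This gives a 10×15 integer matrix of rank 9; reducing to Smith normal form yields diagonal entries (1,1,1,1,1,1,1,1,1).

The boundary map ∂_2: C_2 → C_1 maps a triangle to the signed sum of its edges. For instance
  ∂DGM = GM − DM + DG,
  ∂LMN = MN − LN + LM.
This gives a 15×4 integer matrix of rank 4; reducing to Smith normal form yields diagonal entries (1,1,1,1).

Computing H_k = (kernel of ∂_k) / (image of ∂_{k+1}):

  H_0: rank C_0 − rank ∂_1 = 10 − 9 = 1, and the invariant factors of ∂_1 are all 1, so H_0 ≅ Z.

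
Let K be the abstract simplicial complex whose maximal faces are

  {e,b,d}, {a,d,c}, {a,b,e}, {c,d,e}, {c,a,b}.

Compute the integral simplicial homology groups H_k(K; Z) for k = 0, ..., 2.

H_0 = Z,  H_1 = Z,  H_2 = 0.

Fix the vertex order a < b < c < d < e and write every simplex with vertices in increasing order. Then dim K = 2 and the simplices of K are:

  0-simplices (5): a, b, c, d, e
  1-simplices (10): ab, ac, ad, ae, bc, bd, be, cd, ce, de
  2-simplices (5): abc, abe, acd, bde, cde

giving chain groups C_0 ≅ Z^5, C_1 ≅ Z^10, C_2 ≅ Z^5.

∂_1: C_1 → C_0 maps an edge to its endpoints' difference, ∂[p,q] = q − p. For instance
  ∂de = e − d.
As a 5×10 matrix over Z this has rank 4, with invariant factors (1,1,1,1).

The boundary map ∂_2: C_2 → C_1 sends each 2-simplex [p,q,r] to [q,r] − [p,r] + [p,q]. For instance
  ∂abc = bc − ac + ab,
  ∂bde = de − be + bd.
The 10×5 boundary matrix has rank 5 and Smith normal form diag(1,1,1,1,1).

Now H_k = ker ∂_k / im ∂_{k+1}, so:

  H_0: rank C_0 − rank ∂_1 = 5 − 4 = 1, and the invariant factors of ∂_1 are all 1, so H_0 = Z.
  H_1: rank ker ∂_1 − rank ∂_2 = (10 − 4) − 5 = 1, and the invariant factors of ∂_2 are all 1, so H_1 = Z.
  H_2: rank ker ∂_2 − rank ∂_3 = (5 − 5) − 0 = 0, and there is no ∂_3, so H_2 = 0.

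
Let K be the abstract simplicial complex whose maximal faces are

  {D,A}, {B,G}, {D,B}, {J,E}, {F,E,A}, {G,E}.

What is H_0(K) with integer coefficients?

Order the vertices as A < B < D < E < F < G < J. Listing each simplex with vertices in this order, K has dimension 2 with simplices:

  0-simplices (7): A, B, D, E, F, G, J
  1-simplices (8): AD, AE, AF, BD, BG, EF, EG, EJ
  2-simplices (1): AEF

Hence C_0 ≅ Z^7, C_1 ≅ Z^8, C_2 ≅ Z^1.

Boundary ∂_1: C_1 → C_0 sends each edge [p,q] (with p < q) to q − p.
As a 7×8 matrix over Z this has rank 6, with invariant factors (1,1,1,1,1,1).

The boundary map ∂_2: C_2 → C_1 maps a triangle to the signed sum of its edges. For instance
  ∂AEF = EF − AF + AE.
The resulting 8×1 matrix has rank 1, and its Smith normal form has invariant factors (1).

Reading off H_k = ker ∂_k / im ∂_{k+1}:

  H_0: rank C_0 − rank ∂_1 = 7 − 6 = 1, and the invariant factors of ∂_1 are all 1, so H_0 ≅ Z.

H_0 = Z.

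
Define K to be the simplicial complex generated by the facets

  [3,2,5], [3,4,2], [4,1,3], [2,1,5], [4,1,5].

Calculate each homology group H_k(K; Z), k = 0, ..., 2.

H_0 = Z,  H_1 = Z,  H_2 = 0.

Take the total order 1 < 2 < 3 < 4 < 5 on the vertex set. Then K (dimension 2) consists of the simplices:

  0-simplices (5): [1], [2], [3], [4], [5]
  1-simplices (10): [1,2], [1,3], [1,4], [1,5], [2,3], [2,4], [2,5], [3,4], [3,5], [4,5]
  2-simplices (5): [1,2,5], [1,3,4], [1,4,5], [2,3,4], [2,3,5]

giving chain groups C_0 ≅ Z^5, C_1 ≅ Z^10, C_2 ≅ Z^5.

∂_1: C_1 → C_0 is given by ∂[p,q] = [q] − [p]. For instance
  ∂[1,5] = [5] − [1].
The resulting 5×10 matrix has rank 4, and its Smith normal form has invariant factors (1,1,1,1).

Boundary ∂_2: C_2 → C_1 sends each 2-simplex [p,q,r] to [q,r] − [p,r] + [p,q]. For instance
  ∂[2,3,5] = [3,5] − [2,5] + [2,3],
  ∂[1,3,4] = [3,4] − [1,4] + [1,3].
The resulting 10×5 matrix has rank 5, and its Smith normal form has invariant factors (1,1,1,1,1).

Computing H_k = (kernel of ∂_k) / (image of ∂_{k+1}):

  H_0: rank C_0 − rank ∂_1 = 5 − 4 = 1, and the invariant factors of ∂_1 are all 1, so H_0 ≅ Z.
  H_1: rank ker ∂_1 − rank ∂_2 = (10 − 4) − 5 = 1, and the invariant factors of ∂_2 are all 1, so H_1 ≅ Z.
  H_2: rank ker ∂_2 − rank ∂_3 = (5 − 5) − 0 = 0, and there is no ∂_3, so H_2 ≅ 0.

As a check, the Euler characteristic is 5 − 10 + 5 = 0, which agrees with 1 − 1 + 0 = 0.
(K is a triangulation of the Möbius band.)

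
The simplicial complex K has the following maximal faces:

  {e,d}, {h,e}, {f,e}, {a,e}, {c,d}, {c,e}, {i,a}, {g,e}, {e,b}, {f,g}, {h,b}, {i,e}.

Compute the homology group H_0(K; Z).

Fix the vertex order a < b < c < d < e < f < g < h < i and write every simplex with vertices in increasing order. Then dim K = 1 and the simplices of K are:

  0-simplices (9): a, b, c, d, e, f, g, h, i
  1-simplices (12): ae, ai, be, bh, cd, ce, de, ef, eg, eh, ei, fg

so the chain groups are C_0 ≅ Z^9, C_1 ≅ Z^12.

The boundary map ∂_1: C_1 → C_0 maps an edge to its endpoints' difference, ∂[p,q] = q − p. For instance
  ∂bh = h − b.
The resulting 9×12 matrix has rank 8, and its Smith normal form has invariant factors (1,1,1,1,1,1,1,1).

Reading off H_k = ker ∂_k / im ∂_{k+1}:

  H_0: rank C_0 − rank ∂_1 = 9 − 8 = 1, and the invariant factors of ∂_1 are all 1, so H_0 = Z.

H_0 ≅ Z.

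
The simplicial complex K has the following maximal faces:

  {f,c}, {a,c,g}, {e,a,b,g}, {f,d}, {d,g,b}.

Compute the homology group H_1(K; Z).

Fix the vertex order a < b < c < d < e < f < g and write every simplex with vertices in increasing order. Then dim K = 3 and the simplices of K are:

  0-simplices (7): a, b, c, d, e, f, g
  1-simplices (12): ab, ac, ae, ag, bd, be, bg, cf, cg, df, dg, eg
  2-simplices (6): abe, abg, acg, aeg, bdg, beg
  3-simplices (1): abeg

giving chain groups C_0 ≅ Z^7, C_1 ≅ Z^12, C_2 ≅ Z^6, C_3 ≅ Z^1.

The boundary map ∂_1: C_1 → C_0 maps an edge to its endpoints' difference, ∂[p,q] = q − p.
As a 7×12 matrix over Z this has rank 6, with invariant factors (1,1,1,1,1,1).

∂_2: C_2 → C_1 maps a triangle to the signed sum of its edges. For instance
  ∂beg = eg − bg + be,
  ∂bdg = dg − bg + bd.
As a 12×6 matrix over Z this has rank 5, with invariant factors (1,1,1,1,1).

The boundary map ∂_3: C_3 → C_2 sends each 3-simplex σ to the alternating sum Σ_i (−1)^i (σ with its i-th vertex removed). For instance
  ∂abeg = beg − aeg + abg − abe.
The resulting 6×1 matrix has rank 1, and its Smith normal form has invariant factors (1).

From H_k ≅ ker(∂_k) / im(∂_{k+1}) we obtain:

  H_1: rank ker ∂_1 − rank ∂_2 = (12 − 6) − 5 = 1, and the invariant factors of ∂_2 are all 1, so H_1 ≅ Z.

H_1 = Z.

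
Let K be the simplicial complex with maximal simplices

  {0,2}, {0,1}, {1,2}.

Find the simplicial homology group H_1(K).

H_1 ≅ Z.

K has 3 vertices, 3 edges.
rank ∂_1 = 2, rank ∂_2 = 0 ⇒ b_1 = 3 − 2 − 0 = 1. So H_1 = Z.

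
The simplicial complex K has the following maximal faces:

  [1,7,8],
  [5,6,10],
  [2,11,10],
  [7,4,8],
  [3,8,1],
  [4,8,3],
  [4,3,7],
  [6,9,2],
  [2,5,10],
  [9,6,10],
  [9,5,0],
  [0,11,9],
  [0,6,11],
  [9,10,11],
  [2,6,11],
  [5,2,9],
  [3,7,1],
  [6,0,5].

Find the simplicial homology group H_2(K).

K has 12 vertices, 27 edges, 18 triangles.
rank ∂_2 = 17, rank ∂_3 = 0 ⇒ b_2 = 18 − 17 − 0 = 1. So H_2 = Z.

H_2 ≅ Z.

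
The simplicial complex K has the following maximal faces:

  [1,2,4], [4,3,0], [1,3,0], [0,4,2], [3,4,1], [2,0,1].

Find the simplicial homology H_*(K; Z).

Take the total order 0 < 1 < 2 < 3 < 4 on the vertex set. Then K (dimension 2) consists of the simplices:

  0-simplices (5): [0], [1], [2], [3], [4]
  1-simplices (9): [0,1], [0,2], [0,3], [0,4], [1,2], [1,3], [1,4], [2,4], [3,4]
  2-simplices (6): [0,1,2], [0,1,3], [0,2,4], [0,3,4], [1,2,4], [1,3,4]

so the chain groups are C_0 ≅ Z^5, C_1 ≅ Z^9, C_2 ≅ Z^6.

The boundary map ∂_1: C_1 → C_0 is given by ∂[p,q] = [q] − [p]. For instance
  ∂[1,3] = [3] − [1].
As a 5×9 matrix over Z this has rank 4, with invariant factors (1,1,1,1).

Boundary ∂_2: C_2 → C_1 acts by ∂[p,q,r] = [q,r] − [p,r] + [p,q]. For instance
  ∂[0,2,4] = [2,4] − [0,4] + [0,2],
  ∂[1,2,4] = [2,4] − [1,4] + [1,2].
This gives a 9×6 integer matrix of rank 5; reducing to Smith normal form yields diagonal entries (1,1,1,1,1).

Reading off H_k = ker ∂_k / im ∂_{k+1}:

  H_0: rank C_0 − rank ∂_1 = 5 − 4 = 1, and the invariant factors of ∂_1 are all 1, so H_0 ≅ Z.
  H_1: rank ker ∂_1 − rank ∂_2 = (9 − 4) − 5 = 0, and the invariant factors of ∂_2 are all 1, so H_1 ≅ 0.
  H_2: rank ker ∂_2 − rank ∂_3 = (6 − 5) − 0 = 1, and there is no ∂_3, so H_2 ≅ Z.

(K is a triangulation of the 2-sphere S^2.)

H_0 ≅ Z,  H_1 = 0,  H_2 ≅ Z.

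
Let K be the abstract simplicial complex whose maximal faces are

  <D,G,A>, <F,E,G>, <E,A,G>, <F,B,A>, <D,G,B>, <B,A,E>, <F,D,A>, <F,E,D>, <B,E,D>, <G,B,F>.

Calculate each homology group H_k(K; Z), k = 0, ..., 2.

H_0 = Z,  H_1 = Z/2Z,  H_2 = 0.

Take the total order A < B < D < E < F < G on the vertex set. Then K (dimension 2) consists of the simplices:

  0-simplices (6): A, B, D, E, F, G
  1-simplices (15): AB, AD, AE, AF, AG, BD, BE, BF, BG, DE, DF, DG, EF, EG, FG
  2-simplices (10): ABE, ABF, ADF, ADG, AEG, BDE, BDG, BFG, DEF, EFG

so the chain groups are C_0 ≅ Z^6, C_1 ≅ Z^15, C_2 ≅ Z^10.

Boundary ∂_1: C_1 → C_0 sends each edge [p,q] (with p < q) to q − p.
As a 6×15 matrix over Z this has rank 5, with invariant factors (1,1,1,1,1).

∂_2: C_2 → C_1 sends each 2-simplex [p,q,r] to [q,r] − [p,r] + [p,q]. For instance
  ∂AEG = EG − AG + AE,
  ∂ADF = DF − AF + AD.
The 15×10 boundary matrix has rank 10 and Smith normal form diag(1,1,1,1,1,1,1,1,1,2).

Now H_k = ker ∂_k / im ∂_{k+1}, so:

  H_0: rank C_0 − rank ∂_1 = 6 − 5 = 1, and the invariant factors of ∂_1 are all 1, so H_0 = Z.
  H_1: rank ker ∂_1 − rank ∂_2 = (15 − 5) − 10 = 0, and ∂_2 has invariant factor 2 > 1, so H_1 = Z/2Z.
  H_2: rank ker ∂_2 − rank ∂_3 = (10 − 10) − 0 = 0, and there is no ∂_3, so H_2 = 0.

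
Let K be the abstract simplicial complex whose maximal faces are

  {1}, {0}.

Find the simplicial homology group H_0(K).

Take the total order 0 < 1 on the vertex set. Then K (dimension 0) consists of the simplices:

  0-simplices (2): [0], [1]

giving chain groups C_0 ≅ Z^2.

Computing H_k = (kernel of ∂_k) / (image of ∂_{k+1}):

  H_0: rank C_0 − rank ∂_1 = 2 − 0 = 2, and there is no ∂_1, so H_0 ≅ Z^2.

(K is a triangulation of a set of 2 points.)

H_0 = Z^2.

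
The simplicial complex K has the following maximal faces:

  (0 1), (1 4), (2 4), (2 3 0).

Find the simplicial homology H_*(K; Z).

Order the vertices as 0 < 1 < 2 < 3 < 4. Listing each simplex with vertices in this order, K has dimension 2 with simplices:

  0-simplices (5): [0], [1], [2], [3], [4]
  1-simplices (6): [0,1], [0,2], [0,3], [1,4], [2,3], [2,4]
  2-simplices (1): [0,2,3]

Hence C_0 ≅ Z^5, C_1 ≅ Z^6, C_2 ≅ Z^1.

The boundary map ∂_1: C_1 → C_0 sends each edge [p,q] (with p < q) to q − p. For instance
  ∂[2,4] = [4] − [2].
The 5×6 boundary matrix has rank 4 and Smith normal form diag(1,1,1,1).

The boundary map ∂_2: C_2 → C_1 sends each 2-simplex [p,q,r] to [q,r] − [p,r] + [p,q]. For instance
  ∂[0,2,3] = [2,3] − [0,3] + [0,2].
This gives a 6×1 integer matrix of rank 1; reducing to Smith normal form yields diagonal entries (1).

Computing H_k = (kernel of ∂_k) / (image of ∂_{k+1}):

  H_0: rank C_0 − rank ∂_1 = 5 − 4 = 1, and the invariant factors of ∂_1 are all 1, so H_0 = Z.
  H_1: rank ker ∂_1 − rank ∂_2 = (6 − 4) − 1 = 1, and the invariant factors of ∂_2 are all 1, so H_1 = Z.
  H_2: rank ker ∂_2 − rank ∂_3 = (1 − 1) − 0 = 0, and there is no ∂_3, so H_2 = 0.

H_0 = Z,  H_1 = Z,  H_2 = 0.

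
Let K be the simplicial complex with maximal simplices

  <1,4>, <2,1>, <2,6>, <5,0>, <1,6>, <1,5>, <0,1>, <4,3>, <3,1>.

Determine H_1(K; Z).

H_1 ≅ Z^3.

Take the total order 0 < 1 < 2 < 3 < 4 < 5 < 6 on the vertex set. Then K (dimension 1) consists of the simplices:

  0-simplices (7): [0], [1], [2], [3], [4], [5], [6]
  1-simplices (9): [0,1], [0,5], [1,2], [1,3], [1,4], [1,5], [1,6], [2,6], [3,4]

Hence C_0 ≅ Z^7, C_1 ≅ Z^9.

∂_1: C_1 → C_0 is given by ∂[p,q] = [q] − [p]. For instance
  ∂[2,6] = [6] − [2].
As a 7×9 matrix over Z this has rank 6, with invariant factors (1,1,1,1,1,1).

Computing H_k = (kernel of ∂_k) / (image of ∂_{k+1}):

  H_1: rank ker ∂_1 − rank ∂_2 = (9 − 6) − 0 = 3, and there is no ∂_2, so H_1 = Z^3.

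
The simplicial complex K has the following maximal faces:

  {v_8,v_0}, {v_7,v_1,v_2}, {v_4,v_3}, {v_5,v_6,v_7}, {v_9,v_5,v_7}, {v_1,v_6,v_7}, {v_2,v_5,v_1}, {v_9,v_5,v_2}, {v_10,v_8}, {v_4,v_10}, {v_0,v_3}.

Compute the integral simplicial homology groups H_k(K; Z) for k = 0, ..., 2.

H_0 ≅ Z^2,  H_1 ≅ Z^2,  H_2 = 0.

We work with the vertex ordering v_0 < v_1 < v_2 < v_3 < v_4 < v_5 < v_6 < v_7 < v_8 < v_9 < v_10. The simplices of K, each written with vertices in increasing order, are:

  0-simplices (11): [v_0], [v_1], [v_2], [v_3], [v_4], [v_5], [v_6], [v_7], [v_8], [v_9], [v_10]
  1-simplices (17): (17 of them)
  2-simplices (6): [v_1,v_2,v_5], [v_1,v_2,v_7], [v_1,v_6,v_7], [v_2,v_5,v_9], [v_5,v_6,v_7], [v_5,v_7,v_9]

so the chain groups are C_0 ≅ Z^11, C_1 ≅ Z^17, C_2 ≅ Z^6.

Boundary ∂_1: C_1 → C_0 sends each edge [p,q] (with p < q) to q − p. For instance
  ∂[v_6,v_7] = [v_7] − [v_6].
The resulting 11×17 matrix has rank 9, and its Smith normal form has invariant factors (1,1,1,1,1,1,1,1,1).

The boundary map ∂_2: C_2 → C_1 sends each 2-simplex [p,q,r] to [q,r] − [p,r] + [p,q]. For instance
  ∂[v_1,v_2,v_7] = [v_2,v_7] − [v_1,v_7] + [v_1,v_2],
  ∂[v_5,v_6,v_7] = [v_6,v_7] − [v_5,v_7] + [v_5,v_6].
As a 17×6 matrix over Z this has rank 6, with invariant factors (1,1,1,1,1,1).

Computing H_k = (kernel of ∂_k) / (image of ∂_{k+1}):

  H_0: rank C_0 − rank ∂_1 = 11 − 9 = 2, and the invariant factors of ∂_1 are all 1, so H_0 ≅ Z^2.
  H_1: rank ker ∂_1 − rank ∂_2 = (17 − 9) − 6 = 2, and the invariant factors of ∂_2 are all 1, so H_1 ≅ Z^2.
  H_2: rank ker ∂_2 − rank ∂_3 = (6 − 6) − 0 = 0, and there is no ∂_3, so H_2 ≅ 0.

(K is a triangulation of the disjoint union of the circle S^1 and the cylinder S^1 x I.)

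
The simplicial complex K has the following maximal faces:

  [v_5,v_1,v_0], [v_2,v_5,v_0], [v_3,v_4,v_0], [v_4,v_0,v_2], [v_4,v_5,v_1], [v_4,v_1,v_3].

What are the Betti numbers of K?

Order the vertices as v_0 < v_1 < v_2 < v_3 < v_4 < v_5. Listing each simplex with vertices in this order, K has dimension 2 with simplices:

  0-simplices (6): [v_0], [v_1], [v_2], [v_3], [v_4], [v_5]
  1-simplices (12): [v_0,v_1], [v_0,v_2], [v_0,v_3], [v_0,v_4], [v_0,v_5], [v_1,v_3], [v_1,v_4], [v_1,v_5], [v_2,v_4], [v_2,v_5], [v_3,v_4], [v_4,v_5]
  2-simplices (6): [v_0,v_1,v_5], [v_0,v_2,v_4], [v_0,v_2,v_5], [v_0,v_3,v_4], [v_1,v_3,v_4], [v_1,v_4,v_5]

giving chain groups C_0 ≅ Z^6, C_1 ≅ Z^12, C_2 ≅ Z^6.

The boundary map ∂_1: C_1 → C_0 sends each edge [p,q] (with p < q) to q − p. For instance
  ∂[v_2,v_4] = [v_4] − [v_2].
As a 6×12 matrix over Z this has rank 5, with invariant factors (1,1,1,1,1).

The boundary map ∂_2: C_2 → C_1 sends each 2-simplex [p,q,r] to [q,r] − [p,r] + [p,q]. For instance
  ∂[v_0,v_2,v_5] = [v_2,v_5] − [v_0,v_5] + [v_0,v_2],
  ∂[v_1,v_3,v_4] = [v_3,v_4] − [v_1,v_4] + [v_1,v_3].
This gives a 12×6 integer matrix of rank 6; reducing to Smith normal form yields diagonal entries (1,1,1,1,1,1).

Now H_k = ker ∂_k / im ∂_{k+1}, so:

  H_0: rank C_0 − rank ∂_1 = 6 − 5 = 1, and the invariant factors of ∂_1 are all 1, so H_0 = Z.
  H_1: rank ker ∂_1 − rank ∂_2 = (12 − 5) − 6 = 1, and the invariant factors of ∂_2 are all 1, so H_1 = Z.
  H_2: rank ker ∂_2 − rank ∂_3 = (6 − 6) − 0 = 0, and there is no ∂_3, so H_2 = 0.

As a check, the Euler characteristic is 6 − 12 + 6 = 0, which agrees with 1 − 1 + 0 = 0.
(K is a triangulation of the cylinder S^1 x I.)

Hence the Betti numbers are b_0 = 1, b_1 = 1, b_2 = 0.

b_0 = 1, b_1 = 1, b_2 = 0.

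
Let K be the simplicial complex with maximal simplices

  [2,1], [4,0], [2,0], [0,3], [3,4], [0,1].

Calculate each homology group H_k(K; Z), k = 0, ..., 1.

We work with the vertex ordering 0 < 1 < 2 < 3 < 4. The simplices of K, each written with vertices in increasing order, are:

  0-simplices (5): [0], [1], [2], [3], [4]
  1-simplices (6): [0,1], [0,2], [0,3], [0,4], [1,2], [3,4]

Hence C_0 ≅ Z^5, C_1 ≅ Z^6.

The boundary map ∂_1: C_1 → C_0 sends each edge [p,q] (with p < q) to q − p. For instance
  ∂[0,4] = [4] − [0].
As a 5×6 matrix over Z this has rank 4, with invariant factors (1,1,1,1).

Computing H_k = (kernel of ∂_k) / (image of ∂_{k+1}):

  H_0: rank C_0 − rank ∂_1 = 5 − 4 = 1, and the invariant factors of ∂_1 are all 1, so H_0 ≅ Z.
  H_1: rank ker ∂_1 − rank ∂_2 = (6 − 4) − 0 = 2, and there is no ∂_2, so H_1 ≅ Z^2.

H_0 = Z,  H_1 = Z^2.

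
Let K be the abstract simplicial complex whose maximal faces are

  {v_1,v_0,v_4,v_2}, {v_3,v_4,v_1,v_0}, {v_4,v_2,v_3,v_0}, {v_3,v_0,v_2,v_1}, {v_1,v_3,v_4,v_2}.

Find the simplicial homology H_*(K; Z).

H_0 ≅ Z,  H_1 = 0,  H_2 = 0,  H_3 ≅ Z.

Order the vertices as v_0 < v_1 < v_2 < v_3 < v_4. Listing each simplex with vertices in this order, K has dimension 3 with simplices:

  0-simplices (5): [v_0], [v_1], [v_2], [v_3], [v_4]
  1-simplices (10): [v_0,v_1], [v_0,v_2], [v_0,v_3], [v_0,v_4], [v_1,v_2], [v_1,v_3], [v_1,v_4], [v_2,v_3], [v_2,v_4], [v_3,v_4]
  2-simplices (10): [v_0,v_1,v_2], [v_0,v_1,v_3], [v_0,v_1,v_4], [v_0,v_2,v_3], [v_0,v_2,v_4], [v_0,v_3,v_4], [v_1,v_2,v_3], [v_1,v_2,v_4], [v_1,v_3,v_4], [v_2,v_3,v_4]
  3-simplices (5): [v_0,v_1,v_2,v_3], [v_0,v_1,v_2,v_4], [v_0,v_1,v_3,v_4], [v_0,v_2,v_3,v_4], [v_1,v_2,v_3,v_4]

Hence C_0 ≅ Z^5, C_1 ≅ Z^10, C_2 ≅ Z^10, C_3 ≅ Z^5.

∂_1: C_1 → C_0 is given by ∂[p,q] = [q] − [p].
The 5×10 boundary matrix has rank 4 and Smith normal form diag(1,1,1,1).

∂_2: C_2 → C_1 maps a triangle to the signed sum of its edges. For instance
  ∂[v_0,v_2,v_3] = [v_2,v_3] − [v_0,v_3] + [v_0,v_2],
  ∂[v_0,v_3,v_4] = [v_3,v_4] − [v_0,v_4] + [v_0,v_3].
This gives a 10×10 integer matrix of rank 6; reducing to Smith normal form yields diagonal entries (1,1,1,1,1,1).

∂_3: C_3 → C_2 sends each 3-simplex σ to the alternating sum Σ_i (−1)^i (σ with its i-th vertex removed). For instance
  ∂[v_0,v_1,v_2,v_4] = [v_1,v_2,v_4] − [v_0,v_2,v_4] + [v_0,v_1,v_4] − [v_0,v_1,v_2],
  ∂[v_0,v_2,v_3,v_4] = [v_2,v_3,v_4] − [v_0,v_3,v_4] + [v_0,v_2,v_4] − [v_0,v_2,v_3].
The resulting 10×5 matrix has rank 4, and its Smith normal form has invariant factors (1,1,1,1).

From H_k ≅ ker(∂_k) / im(∂_{k+1}) we obtain:

  H_0: rank C_0 − rank ∂_1 = 5 − 4 = 1, and the invariant factors of ∂_1 are all 1, so H_0 = Z.
  H_1: rank ker ∂_1 − rank ∂_2 = (10 − 4) − 6 = 0, and the invariant factors of ∂_2 are all 1, so H_1 = 0.
  H_2: rank ker ∂_2 − rank ∂_3 = (10 − 6) − 4 = 0, and the invariant factors of ∂_3 are all 1, so H_2 = 0.
  H_3: rank ker ∂_3 − rank ∂_4 = (5 − 4) − 0 = 1, and there is no ∂_4, so H_3 = Z.

(K is a triangulation of the 3-sphere S^3.)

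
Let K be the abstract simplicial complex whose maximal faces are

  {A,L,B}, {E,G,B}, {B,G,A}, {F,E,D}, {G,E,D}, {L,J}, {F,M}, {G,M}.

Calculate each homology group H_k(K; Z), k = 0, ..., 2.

Fix the vertex order A < B < D < E < F < G < J < L < M and write every simplex with vertices in increasing order. Then dim K = 2 and the simplices of K are:

  0-simplices (9): A, B, D, E, F, G, J, L, M
  1-simplices (14): AB, AG, AL, BE, BG, BL, DE, DF, DG, EF, EG, FM, GM, JL
  2-simplices (5): ABG, ABL, BEG, DEF, DEG

so the chain groups are C_0 ≅ Z^9, C_1 ≅ Z^14, C_2 ≅ Z^5.

∂_1: C_1 → C_0 is given by ∂[p,q] = [q] − [p]. For instance
  ∂GM = M − G.
The resulting 9×14 matrix has rank 8, and its Smith normal form has invariant factors (1,1,1,1,1,1,1,1).

Boundary ∂_2: C_2 → C_1 sends each 2-simplex [p,q,r] to [q,r] − [p,r] + [p,q]. For instance
  ∂BEG = EG − BG + BE,
  ∂DEG = EG − DG + DE.
The 14×5 boundary matrix has rank 5 and Smith normal form diag(1,1,1,1,1).

Now H_k = ker ∂_k / im ∂_{k+1}, so:

  H_0: rank C_0 − rank ∂_1 = 9 − 8 = 1, and the invariant factors of ∂_1 are all 1, so H_0 ≅ Z.
  H_1: rank ker ∂_1 − rank ∂_2 = (14 − 8) − 5 = 1, and the invariant factors of ∂_2 are all 1, so H_1 ≅ Z.
  H_2: rank ker ∂_2 − rank ∂_3 = (5 − 5) − 0 = 0, and there is no ∂_3, so H_2 ≅ 0.

As a check, the Euler characteristic is 9 − 14 + 5 = 0, which agrees with 1 − 1 + 0 = 0.

H_0 = Z,  H_1 = Z,  H_2 = 0.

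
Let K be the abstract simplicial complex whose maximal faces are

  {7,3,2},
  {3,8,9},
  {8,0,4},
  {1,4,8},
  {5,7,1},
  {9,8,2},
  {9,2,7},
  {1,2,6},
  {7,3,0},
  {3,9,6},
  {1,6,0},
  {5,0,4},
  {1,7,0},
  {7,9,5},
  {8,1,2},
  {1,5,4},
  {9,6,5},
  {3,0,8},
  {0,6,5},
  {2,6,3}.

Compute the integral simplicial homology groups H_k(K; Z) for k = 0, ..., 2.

H_0 ≅ Z,  H_1 ≅ Z ⊕ Z/2,  H_2 = 0.

Fix the vertex order 0 < 1 < 2 < 3 < 4 < 5 < 6 < 7 < 8 < 9 and write every simplex with vertices in increasing order. Then dim K = 2 and the simplices of K are:

  0-simplices (10): [0], [1], [2], [3], [4], [5], [6], [7], [8], [9]
  1-simplices (30): (30 of them)
  2-simplices (20): (20 of them)

so the chain groups are C_0 ≅ Z^10, C_1 ≅ Z^30, C_2 ≅ Z^20.

∂_1: C_1 → C_0 is given by ∂[p,q] = [q] − [p]. For instance
  ∂[1,6] = [6] − [1].
The resulting 10×30 matrix has rank 9, and its Smith normal form has invariant factors (1,1,1,1,1,1,1,1,1).

Boundary ∂_2: C_2 → C_1 acts by ∂[p,q,r] = [q,r] − [p,r] + [p,q]. For instance
  ∂[3,8,9] = [8,9] − [3,9] + [3,8],
  ∂[2,7,9] = [7,9] − [2,9] + [2,7].
As a 30×20 matrix over Z this has rank 20, with invariant factors (1,1,1,1,1,1,1,1,1,1,1,1,1,1,1,1,1,1,1,2).

Reading off H_k = ker ∂_k / im ∂_{k+1}:

  H_0: rank C_0 − rank ∂_1 = 10 − 9 = 1, and the invariant factors of ∂_1 are all 1, so H_0 ≅ Z.
  H_1: rank ker ∂_1 − rank ∂_2 = (30 − 9) − 20 = 1, and ∂_2 has invariant factor 2 > 1, so H_1 ≅ Z ⊕ Z/2.
  H_2: rank ker ∂_2 − rank ∂_3 = (20 − 20) − 0 = 0, and there is no ∂_3, so H_2 ≅ 0.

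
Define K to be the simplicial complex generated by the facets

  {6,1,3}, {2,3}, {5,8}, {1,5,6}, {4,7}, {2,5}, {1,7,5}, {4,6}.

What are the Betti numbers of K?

We work with the vertex ordering 1 < 2 < 3 < 4 < 5 < 6 < 7 < 8. The simplices of K, each written with vertices in increasing order, are:

  0-simplices (8): [1], [2], [3], [4], [5], [6], [7], [8]
  1-simplices (12): [1,3], [1,5], [1,6], [1,7], [2,3], [2,5], [3,6], [4,6], [4,7], [5,6], [5,7], [5,8]
  2-simplices (3): [1,3,6], [1,5,6], [1,5,7]

Hence C_0 ≅ Z^8, C_1 ≅ Z^12, C_2 ≅ Z^3.

The boundary map ∂_1: C_1 → C_0 sends each edge [p,q] (with p < q) to q − p.
This gives a 8×12 integer matrix of rank 7; reducing to Smith normal form yields diagonal entries (1,1,1,1,1,1,1).

The boundary map ∂_2: C_2 → C_1 maps a triangle to the signed sum of its edges. For instance
  ∂[1,5,6] = [5,6] − [1,6] + [1,5],
  ∂[1,5,7] = [5,7] − [1,7] + [1,5].
As a 12×3 matrix over Z this has rank 3, with invariant factors (1,1,1).

Computing H_k = (kernel of ∂_k) / (image of ∂_{k+1}):

  H_0: rank C_0 − rank ∂_1 = 8 − 7 = 1, and the invariant factors of ∂_1 are all 1, so H_0 ≅ Z.
  H_1: rank ker ∂_1 − rank ∂_2 = (12 − 7) − 3 = 2, and the invariant factors of ∂_2 are all 1, so H_1 ≅ Z^2.
  H_2: rank ker ∂_2 − rank ∂_3 = (3 − 3) − 0 = 0, and there is no ∂_3, so H_2 ≅ 0.

As a check, the Euler characteristic is 8 − 12 + 3 = -1, which agrees with 1 − 2 + 0 = -1.

Hence the Betti numbers are b_0 = 1, b_1 = 2, b_2 = 0.

b_0 = 1, b_1 = 2, b_2 = 0.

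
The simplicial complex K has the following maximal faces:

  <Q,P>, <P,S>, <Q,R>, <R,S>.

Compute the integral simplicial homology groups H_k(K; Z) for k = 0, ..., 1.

H_0 = Z,  H_1 = Z.

Take the total order P < Q < R < S on the vertex set. Then K (dimension 1) consists of the simplices:

  0-simplices (4): P, Q, R, S
  1-simplices (4): PQ, PS, QR, RS

so the chain groups are C_0 ≅ Z^4, C_1 ≅ Z^4.

Boundary ∂_1: C_1 → C_0 sends each edge [p,q] (with p < q) to q − p. For instance
  ∂PS = S − P.
The resulting 4×4 matrix has rank 3, and its Smith normal form has invariant factors (1,1,1).

Now H_k = ker ∂_k / im ∂_{k+1}, so:

  H_0: rank C_0 − rank ∂_1 = 4 − 3 = 1, and the invariant factors of ∂_1 are all 1, so H_0 ≅ Z.
  H_1: rank ker ∂_1 − rank ∂_2 = (4 − 3) − 0 = 1, and there is no ∂_2, so H_1 ≅ Z.

As a check, the Euler characteristic is 4 − 4 = 0, which agrees with 1 − 1 = 0.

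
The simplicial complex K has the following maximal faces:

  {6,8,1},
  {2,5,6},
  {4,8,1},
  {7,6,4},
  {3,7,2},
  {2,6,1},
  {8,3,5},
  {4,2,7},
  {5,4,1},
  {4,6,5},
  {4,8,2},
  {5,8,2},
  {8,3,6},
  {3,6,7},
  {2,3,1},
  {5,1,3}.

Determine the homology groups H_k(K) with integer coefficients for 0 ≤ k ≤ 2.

K has 8 vertices, 24 edges, 16 triangles.
rank ∂_0 = 0, rank ∂_1 = 7 ⇒ b_0 = 8 − 0 − 7 = 1; all invariant factors of ∂_1 are 1 so no torsion. So H_0 = Z.
rank ∂_1 = 7, rank ∂_2 = 15 ⇒ b_1 = 24 − 7 − 15 = 2; all invariant factors of ∂_2 are 1 so no torsion. So H_1 = Z^2.
rank ∂_2 = 15, rank ∂_3 = 0 ⇒ b_2 = 16 − 15 − 0 = 1. So H_2 = Z.

H_0 ≅ Z,  H_1 ≅ Z^2,  H_2 ≅ Z.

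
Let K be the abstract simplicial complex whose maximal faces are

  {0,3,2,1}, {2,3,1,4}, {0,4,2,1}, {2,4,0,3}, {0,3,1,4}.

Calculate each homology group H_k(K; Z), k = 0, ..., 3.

H_0 ≅ Z,  H_1 = 0,  H_2 = 0,  H_3 ≅ Z.

We work with the vertex ordering 0 < 1 < 2 < 3 < 4. The simplices of K, each written with vertices in increasing order, are:

  0-simplices (5): [0], [1], [2], [3], [4]
  1-simplices (10): [0,1], [0,2], [0,3], [0,4], [1,2], [1,3], [1,4], [2,3], [2,4], [3,4]
  2-simplices (10): [0,1,2], [0,1,3], [0,1,4], [0,2,3], [0,2,4], [0,3,4], [1,2,3], [1,2,4], [1,3,4], [2,3,4]
  3-simplices (5): [0,1,2,3], [0,1,2,4], [0,1,3,4], [0,2,3,4], [1,2,3,4]

Hence C_0 ≅ Z^5, C_1 ≅ Z^10, C_2 ≅ Z^10, C_3 ≅ Z^5.

Boundary ∂_1: C_1 → C_0 maps an edge to its endpoints' difference, ∂[p,q] = q − p. For instance
  ∂[1,2] = [2] − [1].
The resulting 5×10 matrix has rank 4, and its Smith normal form has invariant factors (1,1,1,1).

The boundary map ∂_2: C_2 → C_1 acts by ∂[p,q,r] = [q,r] − [p,r] + [p,q]. For instance
  ∂[0,1,4] = [1,4] − [0,4] + [0,1],
  ∂[1,2,3] = [2,3] − [1,3] + [1,2].
The 10×10 boundary matrix has rank 6 and Smith normal form diag(1,1,1,1,1,1).

Boundary ∂_3: C_3 → C_2 sends each 3-simplex σ to the alternating sum Σ_i (−1)^i (σ with its i-th vertex removed). For instance
  ∂[0,1,2,4] = [1,2,4] − [0,2,4] + [0,1,4] − [0,1,2],
  ∂[0,2,3,4] = [2,3,4] − [0,3,4] + [0,2,4] − [0,2,3].
The resulting 10×5 matrix has rank 4, and its Smith normal form has invariant factors (1,1,1,1).

From H_k ≅ ker(∂_k) / im(∂_{k+1}) we obtain:

  H_0: rank C_0 − rank ∂_1 = 5 − 4 = 1, and the invariant factors of ∂_1 are all 1, so H_0 ≅ Z.
  H_1: rank ker ∂_1 − rank ∂_2 = (10 − 4) − 6 = 0, and the invariant factors of ∂_2 are all 1, so H_1 ≅ 0.
  H_2: rank ker ∂_2 − rank ∂_3 = (10 − 6) − 4 = 0, and the invariant factors of ∂_3 are all 1, so H_2 ≅ 0.
  H_3: rank ker ∂_3 − rank ∂_4 = (5 − 4) − 0 = 1, and there is no ∂_4, so H_3 ≅ Z.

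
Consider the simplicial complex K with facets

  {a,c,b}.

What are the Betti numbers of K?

b_0 = 1, b_1 = 0, b_2 = 0.

Take the total order a < b < c on the vertex set. Then K (dimension 2) consists of the simplices:

  0-simplices (3): a, b, c
  1-simplices (3): ab, ac, bc
  2-simplices (1): abc

Hence C_0 ≅ Z^3, C_1 ≅ Z^3, C_2 ≅ Z^1.

∂_1: C_1 → C_0 sends each edge [p,q] (with p < q) to q − p. For instance
  ∂ab = b − a.
As a 3×3 matrix over Z this has rank 2, with invariant factors (1,1).

∂_2: C_2 → C_1 acts by ∂[p,q,r] = [q,r] − [p,r] + [p,q]. For instance
  ∂abc = bc − ac + ab.
The 3×1 boundary matrix has rank 1 and Smith normal form diag(1).

Computing H_k = (kernel of ∂_k) / (image of ∂_{k+1}):

  H_0: rank C_0 − rank ∂_1 = 3 − 2 = 1, and the invariant factors of ∂_1 are all 1, so H_0 ≅ Z.
  H_1: rank ker ∂_1 − rank ∂_2 = (3 − 2) − 1 = 0, and the invariant factors of ∂_2 are all 1, so H_1 ≅ 0.
  H_2: rank ker ∂_2 − rank ∂_3 = (1 − 1) − 0 = 0, and there is no ∂_3, so H_2 ≅ 0.

As a check, the Euler characteristic is 3 − 3 + 1 = 1, which agrees with 1 − 0 + 0 = 1.

Hence the Betti numbers are b_0 = 1, b_1 = 0, b_2 = 0.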